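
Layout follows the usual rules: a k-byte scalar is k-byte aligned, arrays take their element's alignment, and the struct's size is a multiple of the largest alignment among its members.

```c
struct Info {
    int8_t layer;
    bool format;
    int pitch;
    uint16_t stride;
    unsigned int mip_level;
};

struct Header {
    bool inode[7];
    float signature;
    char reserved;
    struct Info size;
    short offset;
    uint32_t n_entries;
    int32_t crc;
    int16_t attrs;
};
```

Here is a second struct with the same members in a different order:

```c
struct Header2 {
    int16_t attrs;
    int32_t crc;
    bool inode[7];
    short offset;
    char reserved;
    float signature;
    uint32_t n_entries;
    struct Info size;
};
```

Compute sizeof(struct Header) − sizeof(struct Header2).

Info: 0..1  layer  (1B, 1-aligned); 1..2  format  (1B, 1-aligned); 2..4  -- padding (2B); 4..8  pitch  (4B, 4-aligned); 8..10  stride  (2B, 2-aligned); 10..12  -- padding (2B); 12..16  mip_level  (4B, 4-aligned); sizeof = 16, alignof = 4
0..7  inode  (7B, 1-aligned)
7..8  -- padding (1B)
8..12  signature  (4B, 4-aligned)
12..13  reserved  (1B, 1-aligned)
13..16  -- padding (3B)
16..32  size  (16B, 4-aligned)
32..34  offset  (2B, 2-aligned)
34..36  -- padding (2B)
36..40  n_entries  (4B, 4-aligned)
40..44  crc  (4B, 4-aligned)
44..46  attrs  (2B, 2-aligned)
46..48  -- tail padding (2B)
sizeof = 48, alignof = 4
— Header2 —
0..2  attrs  (2B, 2-aligned)
2..4  -- padding (2B)
4..8  crc  (4B, 4-aligned)
8..15  inode  (7B, 1-aligned)
15..16  -- padding (1B)
16..18  offset  (2B, 2-aligned)
18..19  reserved  (1B, 1-aligned)
19..20  -- padding (1B)
20..24  signature  (4B, 4-aligned)
24..28  n_entries  (4B, 4-aligned)
28..44  size  (16B, 4-aligned)
sizeof = 44, alignof = 4
48 − 44 = 4

4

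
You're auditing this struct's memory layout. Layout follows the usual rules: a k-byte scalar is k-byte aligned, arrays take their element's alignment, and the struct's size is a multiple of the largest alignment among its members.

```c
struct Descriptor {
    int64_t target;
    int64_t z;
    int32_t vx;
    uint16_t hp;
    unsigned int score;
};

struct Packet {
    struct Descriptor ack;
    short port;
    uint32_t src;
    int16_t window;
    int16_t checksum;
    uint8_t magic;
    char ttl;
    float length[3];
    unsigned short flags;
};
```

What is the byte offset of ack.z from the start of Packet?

Descriptor: @0: target [8B, align 8] → 8; @8: z [8B, align 8] → 16; @16: vx [4B, align 4] → 20; @20: hp [2B, align 2] → 22; +2 pad (align 4); @24: score [4B, align 4] → 28; +4 tail pad (align 8); size 32, align 8
@0: ack [32B, align 8] → 32
within Descriptor: z at 8
0 + 8 = 8

8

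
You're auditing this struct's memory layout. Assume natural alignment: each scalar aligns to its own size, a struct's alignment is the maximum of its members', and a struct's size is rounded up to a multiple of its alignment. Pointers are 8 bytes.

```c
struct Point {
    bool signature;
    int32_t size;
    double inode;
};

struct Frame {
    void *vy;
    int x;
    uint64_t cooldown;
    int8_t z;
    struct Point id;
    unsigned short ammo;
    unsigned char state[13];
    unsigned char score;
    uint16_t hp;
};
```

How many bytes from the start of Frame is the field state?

Point: @0: signature [1B, align 1] → 1; +3 pad (align 4); @4: size [4B, align 4] → 8; @8: inode [8B, align 8] → 16; size 16, align 8
@0: vy [8B, align 8] → 8
@8: x [4B, align 4] → 12
+4 pad (align 8)
@16: cooldown [8B, align 8] → 24
@24: z [1B, align 1] → 25
+7 pad (align 8)
@32: id [16B, align 8] → 48
@48: ammo [2B, align 2] → 50
@50: state [13B, align 1] → 63

50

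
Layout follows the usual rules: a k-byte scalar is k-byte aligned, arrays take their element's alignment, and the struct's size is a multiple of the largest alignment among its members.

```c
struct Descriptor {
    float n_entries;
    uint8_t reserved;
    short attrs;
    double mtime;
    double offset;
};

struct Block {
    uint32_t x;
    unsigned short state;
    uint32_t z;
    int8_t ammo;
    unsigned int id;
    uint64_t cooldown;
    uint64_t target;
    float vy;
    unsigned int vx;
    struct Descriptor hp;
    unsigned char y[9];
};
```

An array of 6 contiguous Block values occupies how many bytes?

528

Descriptor: @0: n_entries [4B, align 4] → 4; @4: reserved [1B, align 1] → 5; +1 pad (align 2); @6: attrs [2B, align 2] → 8; @8: mtime [8B, align 8] → 16; @16: offset [8B, align 8] → 24; size 24, align 8
@0: x [4B, align 4] → 4
@4: state [2B, align 2] → 6
+2 pad (align 4)
@8: z [4B, align 4] → 12
@12: ammo [1B, align 1] → 13
+3 pad (align 4)
@16: id [4B, align 4] → 20
+4 pad (align 8)
@24: cooldown [8B, align 8] → 32
@32: target [8B, align 8] → 40
@40: vy [4B, align 4] → 44
@44: vx [4B, align 4] → 48
@48: hp [24B, align 8] → 72
@72: y [9B, align 1] → 81
+7 tail pad (align 8)
size 88, align 8
array of 6: 6 × 88 = 528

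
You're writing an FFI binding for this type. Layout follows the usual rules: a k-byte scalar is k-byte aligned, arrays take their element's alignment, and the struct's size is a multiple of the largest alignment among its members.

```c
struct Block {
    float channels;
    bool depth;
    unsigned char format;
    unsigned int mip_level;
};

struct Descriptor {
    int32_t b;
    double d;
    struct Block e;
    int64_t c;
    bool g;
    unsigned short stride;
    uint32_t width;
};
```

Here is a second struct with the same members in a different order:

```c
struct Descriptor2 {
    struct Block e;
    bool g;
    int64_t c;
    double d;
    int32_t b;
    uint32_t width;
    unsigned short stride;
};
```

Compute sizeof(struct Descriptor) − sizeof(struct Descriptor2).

Block: 0..4  channels  (4B, 4-aligned); 4..5  depth  (1B, 1-aligned); 5..6  format  (1B, 1-aligned); 6..8  -- padding (2B); 8..12  mip_level  (4B, 4-aligned); sizeof = 12, alignof = 4
0..4  b  (4B, 4-aligned)
4..8  -- padding (4B)
8..16  d  (8B, 8-aligned)
16..28  e  (12B, 4-aligned)
28..32  -- padding (4B)
32..40  c  (8B, 8-aligned)
40..41  g  (1B, 1-aligned)
41..42  -- padding (1B)
42..44  stride  (2B, 2-aligned)
44..48  width  (4B, 4-aligned)
sizeof = 48, alignof = 8
— Descriptor2 —
0..12  e  (12B, 4-aligned)
12..13  g  (1B, 1-aligned)
13..16  -- padding (3B)
16..24  c  (8B, 8-aligned)
24..32  d  (8B, 8-aligned)
32..36  b  (4B, 4-aligned)
36..40  width  (4B, 4-aligned)
40..42  stride  (2B, 2-aligned)
42..48  -- tail padding (6B)
sizeof = 48, alignof = 8
48 − 48 = 0

0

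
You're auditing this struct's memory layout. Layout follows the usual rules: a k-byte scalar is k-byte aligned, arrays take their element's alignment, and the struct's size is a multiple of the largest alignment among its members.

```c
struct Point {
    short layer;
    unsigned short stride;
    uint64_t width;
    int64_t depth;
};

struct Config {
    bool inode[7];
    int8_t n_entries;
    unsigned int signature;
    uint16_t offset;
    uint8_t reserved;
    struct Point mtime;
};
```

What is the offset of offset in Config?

12

Point: 0..2  layer  (2B, 2-aligned); 2..4  stride  (2B, 2-aligned); 4..8  -- padding (4B); 8..16  width  (8B, 8-aligned); 16..24  depth  (8B, 8-aligned); sizeof = 24, alignof = 8
0..7  inode  (7B, 1-aligned)
7..8  n_entries  (1B, 1-aligned)
8..12  signature  (4B, 4-aligned)
12..14  offset  (2B, 2-aligned)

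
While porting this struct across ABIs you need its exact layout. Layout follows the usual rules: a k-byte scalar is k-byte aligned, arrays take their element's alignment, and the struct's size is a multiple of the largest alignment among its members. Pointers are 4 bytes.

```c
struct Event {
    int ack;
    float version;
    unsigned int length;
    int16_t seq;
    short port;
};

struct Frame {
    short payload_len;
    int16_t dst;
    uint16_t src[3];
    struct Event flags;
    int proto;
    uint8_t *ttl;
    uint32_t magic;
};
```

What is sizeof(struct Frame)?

40

Event: 0..4  ack  (4B, 4-aligned); 4..8  version  (4B, 4-aligned); 8..12  length  (4B, 4-aligned); 12..14  seq  (2B, 2-aligned); 14..16  port  (2B, 2-aligned); sizeof = 16, alignof = 4
0..2  payload_len  (2B, 2-aligned)
2..4  dst  (2B, 2-aligned)
4..10  src  (6B, 2-aligned)
10..12  -- padding (2B)
12..28  flags  (16B, 4-aligned)
28..32  proto  (4B, 4-aligned)
32..36  ttl  (4B, 4-aligned)
36..40  magic  (4B, 4-aligned)
sizeof = 40, alignof = 4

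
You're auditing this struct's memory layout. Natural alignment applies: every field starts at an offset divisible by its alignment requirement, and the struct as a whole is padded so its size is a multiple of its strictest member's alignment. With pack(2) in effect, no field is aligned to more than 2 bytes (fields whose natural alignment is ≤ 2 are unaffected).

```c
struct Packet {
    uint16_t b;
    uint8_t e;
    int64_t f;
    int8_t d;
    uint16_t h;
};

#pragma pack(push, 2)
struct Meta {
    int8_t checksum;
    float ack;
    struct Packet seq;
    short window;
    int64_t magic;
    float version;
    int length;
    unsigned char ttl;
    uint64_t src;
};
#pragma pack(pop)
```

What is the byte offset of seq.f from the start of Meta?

Packet: b at 0 (size 2, align 2) → ends 2; e at 2 (size 1, align 1) → ends 3; pad 5 to align 8 for f; f at 8 (size 8, align 8) → ends 16; d at 16 (size 1, align 1) → ends 17; pad 1 to align 2 for h; h at 18 (size 2, align 2) → ends 20; tail pad 4 to reach multiple of 8; total 24 bytes, alignment 8
checksum at 0 (size 1, align 1) → ends 1
pad 1 to align 2 for ack
ack at 2 (size 4, align 2) → ends 6
seq at 6 (size 24, align 2) → ends 30
within Packet: f at 8
6 + 8 = 14

14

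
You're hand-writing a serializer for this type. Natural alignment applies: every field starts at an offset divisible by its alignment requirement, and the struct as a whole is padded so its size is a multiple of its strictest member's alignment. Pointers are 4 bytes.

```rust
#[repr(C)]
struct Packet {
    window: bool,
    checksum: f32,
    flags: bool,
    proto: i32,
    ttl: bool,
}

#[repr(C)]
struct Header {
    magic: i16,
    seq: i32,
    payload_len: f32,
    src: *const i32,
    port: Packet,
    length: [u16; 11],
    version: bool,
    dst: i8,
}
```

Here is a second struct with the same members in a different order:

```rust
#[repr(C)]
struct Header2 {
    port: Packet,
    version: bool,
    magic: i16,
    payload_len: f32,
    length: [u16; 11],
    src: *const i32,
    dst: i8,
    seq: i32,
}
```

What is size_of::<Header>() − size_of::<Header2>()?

-4

Packet: @0: window [1B, align 1] → 1; +3 pad (align 4); @4: checksum [4B, align 4] → 8; @8: flags [1B, align 1] → 9; +3 pad (align 4); @12: proto [4B, align 4] → 16; @16: ttl [1B, align 1] → 17; +3 tail pad (align 4); size 20, align 4
@0: magic [2B, align 2] → 2
+2 pad (align 4)
@4: seq [4B, align 4] → 8
@8: payload_len [4B, align 4] → 12
@12: src [4B, align 4] → 16
@16: port [20B, align 4] → 36
@36: length [22B, align 2] → 58
@58: version [1B, align 1] → 59
@59: dst [1B, align 1] → 60
size 60, align 4
— Header2 —
@0: port [20B, align 4] → 20
@20: version [1B, align 1] → 21
+1 pad (align 2)
@22: magic [2B, align 2] → 24
@24: payload_len [4B, align 4] → 28
@28: length [22B, align 2] → 50
+2 pad (align 4)
@52: src [4B, align 4] → 56
@56: dst [1B, align 1] → 57
+3 pad (align 4)
@60: seq [4B, align 4] → 64
size 64, align 4
60 − 64 = -4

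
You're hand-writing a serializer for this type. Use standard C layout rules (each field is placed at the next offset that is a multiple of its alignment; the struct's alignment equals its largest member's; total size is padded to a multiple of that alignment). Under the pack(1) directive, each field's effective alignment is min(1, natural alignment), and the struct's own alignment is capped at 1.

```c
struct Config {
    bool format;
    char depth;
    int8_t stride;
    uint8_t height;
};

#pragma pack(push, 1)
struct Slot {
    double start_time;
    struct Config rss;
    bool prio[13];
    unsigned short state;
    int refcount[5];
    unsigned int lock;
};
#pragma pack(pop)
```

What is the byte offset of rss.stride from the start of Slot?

Config: 0..1  format  (1B, 1-aligned); 1..2  depth  (1B, 1-aligned); 2..3  stride  (1B, 1-aligned); 3..4  height  (1B, 1-aligned); sizeof = 4, alignof = 1
0..8  start_time  (8B, 1-aligned)
8..12  rss  (4B, 1-aligned)
within Config: stride at 2
8 + 2 = 10

10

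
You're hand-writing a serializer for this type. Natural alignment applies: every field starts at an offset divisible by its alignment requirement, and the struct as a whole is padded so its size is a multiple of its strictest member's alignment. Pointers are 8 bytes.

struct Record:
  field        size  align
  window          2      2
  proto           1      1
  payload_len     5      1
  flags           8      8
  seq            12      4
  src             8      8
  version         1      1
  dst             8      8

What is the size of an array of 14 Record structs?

784

@0: window [2B, align 2] → 2
@2: proto [1B, align 1] → 3
@3: payload_len [5B, align 1] → 8
@8: flags [8B, align 8] → 16
@16: seq [12B, align 4] → 28
+4 pad (align 8)
@32: src [8B, align 8] → 40
@40: version [1B, align 1] → 41
+7 pad (align 8)
@48: dst [8B, align 8] → 56
size 56, align 8
array of 14: 14 × 56 = 784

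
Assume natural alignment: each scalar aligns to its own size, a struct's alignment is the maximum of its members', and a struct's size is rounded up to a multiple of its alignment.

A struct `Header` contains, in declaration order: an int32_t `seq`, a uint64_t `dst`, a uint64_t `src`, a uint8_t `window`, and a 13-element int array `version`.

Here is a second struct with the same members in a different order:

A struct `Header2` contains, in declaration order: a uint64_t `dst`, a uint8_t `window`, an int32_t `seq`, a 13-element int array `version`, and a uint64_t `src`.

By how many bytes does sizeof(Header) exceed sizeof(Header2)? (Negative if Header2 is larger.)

seq at 0 (size 4, align 4) → ends 4
pad 4 to align 8 for dst
dst at 8 (size 8, align 8) → ends 16
src at 16 (size 8, align 8) → ends 24
window at 24 (size 1, align 1) → ends 25
pad 3 to align 4 for version
version at 28 (size 52, align 4) → ends 80
total 80 bytes, alignment 8
— Header2 —
dst at 0 (size 8, align 8) → ends 8
window at 8 (size 1, align 1) → ends 9
pad 3 to align 4 for seq
seq at 12 (size 4, align 4) → ends 16
version at 16 (size 52, align 4) → ends 68
pad 4 to align 8 for src
src at 72 (size 8, align 8) → ends 80
total 80 bytes, alignment 8
80 − 80 = 0

0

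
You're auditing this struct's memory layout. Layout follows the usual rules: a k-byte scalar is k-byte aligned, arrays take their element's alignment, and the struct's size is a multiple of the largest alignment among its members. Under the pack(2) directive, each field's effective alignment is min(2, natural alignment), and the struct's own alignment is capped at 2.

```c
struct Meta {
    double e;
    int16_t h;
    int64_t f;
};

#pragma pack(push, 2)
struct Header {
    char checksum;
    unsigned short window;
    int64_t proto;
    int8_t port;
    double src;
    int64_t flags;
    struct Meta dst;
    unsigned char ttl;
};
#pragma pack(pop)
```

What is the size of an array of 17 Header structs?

952

Meta: @0: e [8B, align 8] → 8; @8: h [2B, align 2] → 10; +6 pad (align 8); @16: f [8B, align 8] → 24; size 24, align 8
@0: checksum [1B, align 1] → 1
+1 pad (align 2)
@2: window [2B, align 2] → 4
@4: proto [8B, align 2] → 12
@12: port [1B, align 1] → 13
+1 pad (align 2)
@14: src [8B, align 2] → 22
@22: flags [8B, align 2] → 30
@30: dst [24B, align 2] → 54
@54: ttl [1B, align 1] → 55
+1 tail pad (align 2)
size 56, align 2
array of 17: 17 × 56 = 952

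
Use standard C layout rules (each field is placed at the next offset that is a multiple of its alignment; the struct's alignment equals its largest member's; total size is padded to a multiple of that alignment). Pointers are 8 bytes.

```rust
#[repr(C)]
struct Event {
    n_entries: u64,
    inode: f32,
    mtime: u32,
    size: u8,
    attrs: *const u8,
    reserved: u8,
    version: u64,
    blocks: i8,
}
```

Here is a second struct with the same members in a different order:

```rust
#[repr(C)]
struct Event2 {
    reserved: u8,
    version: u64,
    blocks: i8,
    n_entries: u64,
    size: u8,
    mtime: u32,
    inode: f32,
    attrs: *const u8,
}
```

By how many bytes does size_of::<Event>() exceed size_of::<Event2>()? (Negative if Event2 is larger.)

0

n_entries at 0 (size 8, align 8) → ends 8
inode at 8 (size 4, align 4) → ends 12
mtime at 12 (size 4, align 4) → ends 16
size at 16 (size 1, align 1) → ends 17
pad 7 to align 8 for attrs
attrs at 24 (size 8, align 8) → ends 32
reserved at 32 (size 1, align 1) → ends 33
pad 7 to align 8 for version
version at 40 (size 8, align 8) → ends 48
blocks at 48 (size 1, align 1) → ends 49
tail pad 7 to reach multiple of 8
total 56 bytes, alignment 8
— Event2 —
reserved at 0 (size 1, align 1) → ends 1
pad 7 to align 8 for version
version at 8 (size 8, align 8) → ends 16
blocks at 16 (size 1, align 1) → ends 17
pad 7 to align 8 for n_entries
n_entries at 24 (size 8, align 8) → ends 32
size at 32 (size 1, align 1) → ends 33
pad 3 to align 4 for mtime
mtime at 36 (size 4, align 4) → ends 40
inode at 40 (size 4, align 4) → ends 44
pad 4 to align 8 for attrs
attrs at 48 (size 8, align 8) → ends 56
total 56 bytes, alignment 8
56 − 56 = 0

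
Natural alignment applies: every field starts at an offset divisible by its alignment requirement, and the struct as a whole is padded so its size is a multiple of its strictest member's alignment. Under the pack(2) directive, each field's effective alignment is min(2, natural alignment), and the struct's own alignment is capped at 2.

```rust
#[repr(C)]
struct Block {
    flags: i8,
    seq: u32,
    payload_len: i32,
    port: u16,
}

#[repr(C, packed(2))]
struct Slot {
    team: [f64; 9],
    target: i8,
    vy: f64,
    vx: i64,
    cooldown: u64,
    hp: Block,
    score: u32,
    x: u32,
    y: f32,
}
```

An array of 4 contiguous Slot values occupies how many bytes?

Block: @0: flags [1B, align 1] → 1; +3 pad (align 4); @4: seq [4B, align 4] → 8; @8: payload_len [4B, align 4] → 12; @12: port [2B, align 2] → 14; +2 tail pad (align 4); size 16, align 4
@0: team [72B, align 2] → 72
@72: target [1B, align 1] → 73
+1 pad (align 2)
@74: vy [8B, align 2] → 82
@82: vx [8B, align 2] → 90
@90: cooldown [8B, align 2] → 98
@98: hp [16B, align 2] → 114
@114: score [4B, align 2] → 118
@118: x [4B, align 2] → 122
@122: y [4B, align 2] → 126
size 126, align 2
array of 4: 4 × 126 = 504

504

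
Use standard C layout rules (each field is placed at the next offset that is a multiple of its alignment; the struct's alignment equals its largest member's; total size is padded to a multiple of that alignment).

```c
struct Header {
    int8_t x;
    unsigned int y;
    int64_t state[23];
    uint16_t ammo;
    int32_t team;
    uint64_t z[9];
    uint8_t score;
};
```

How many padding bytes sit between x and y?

0..1  x  (1B, 1-aligned)
1..4  -- padding (3B)
4..8  y  (4B, 4-aligned)

3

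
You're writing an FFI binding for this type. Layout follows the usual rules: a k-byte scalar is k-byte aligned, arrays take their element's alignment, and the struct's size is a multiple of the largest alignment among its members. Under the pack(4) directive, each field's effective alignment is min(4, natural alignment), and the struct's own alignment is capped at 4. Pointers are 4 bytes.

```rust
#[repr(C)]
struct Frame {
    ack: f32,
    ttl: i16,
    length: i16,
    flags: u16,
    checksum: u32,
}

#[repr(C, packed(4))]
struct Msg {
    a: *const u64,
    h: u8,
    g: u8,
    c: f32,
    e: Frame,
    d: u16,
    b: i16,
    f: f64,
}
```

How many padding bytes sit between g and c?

2

Frame: @0: ack [4B, align 4] → 4; @4: ttl [2B, align 2] → 6; @6: length [2B, align 2] → 8; @8: flags [2B, align 2] → 10; +2 pad (align 4); @12: checksum [4B, align 4] → 16; size 16, align 4
@0: a [4B, align 4] → 4
@4: h [1B, align 1] → 5
@5: g [1B, align 1] → 6
+2 pad (align 4)
@8: c [4B, align 4] → 12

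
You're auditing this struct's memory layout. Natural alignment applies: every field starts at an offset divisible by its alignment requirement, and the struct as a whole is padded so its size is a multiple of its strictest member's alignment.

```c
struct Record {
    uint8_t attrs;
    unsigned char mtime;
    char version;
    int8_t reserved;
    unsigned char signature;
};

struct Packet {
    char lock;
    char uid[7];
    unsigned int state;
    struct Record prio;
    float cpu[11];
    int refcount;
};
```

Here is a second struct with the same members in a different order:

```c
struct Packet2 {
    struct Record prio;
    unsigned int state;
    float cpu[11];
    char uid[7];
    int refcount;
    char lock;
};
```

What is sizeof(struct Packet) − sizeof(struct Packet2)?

-4

Record: attrs at 0 (size 1, align 1) → ends 1; mtime at 1 (size 1, align 1) → ends 2; version at 2 (size 1, align 1) → ends 3; reserved at 3 (size 1, align 1) → ends 4; signature at 4 (size 1, align 1) → ends 5; total 5 bytes, alignment 1
lock at 0 (size 1, align 1) → ends 1
uid at 1 (size 7, align 1) → ends 8
state at 8 (size 4, align 4) → ends 12
prio at 12 (size 5, align 1) → ends 17
pad 3 to align 4 for cpu
cpu at 20 (size 44, align 4) → ends 64
refcount at 64 (size 4, align 4) → ends 68
total 68 bytes, alignment 4
— Packet2 —
prio at 0 (size 5, align 1) → ends 5
pad 3 to align 4 for state
state at 8 (size 4, align 4) → ends 12
cpu at 12 (size 44, align 4) → ends 56
uid at 56 (size 7, align 1) → ends 63
pad 1 to align 4 for refcount
refcount at 64 (size 4, align 4) → ends 68
lock at 68 (size 1, align 1) → ends 69
tail pad 3 to reach multiple of 4
total 72 bytes, alignment 4
68 − 72 = -4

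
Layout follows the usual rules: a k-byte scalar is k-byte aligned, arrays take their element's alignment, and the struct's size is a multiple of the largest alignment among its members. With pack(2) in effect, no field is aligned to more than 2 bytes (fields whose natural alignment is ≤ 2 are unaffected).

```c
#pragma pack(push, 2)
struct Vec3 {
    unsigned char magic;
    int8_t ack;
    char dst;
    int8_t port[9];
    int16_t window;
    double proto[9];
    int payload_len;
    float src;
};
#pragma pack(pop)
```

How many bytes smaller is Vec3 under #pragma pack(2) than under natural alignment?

2

natural layout:
  magic at 0 (size 1, align 1) → ends 1
  ack at 1 (size 1, align 1) → ends 2
  dst at 2 (size 1, align 1) → ends 3
  port at 3 (size 9, align 1) → ends 12
  window at 12 (size 2, align 2) → ends 14
  pad 2 to align 8 for proto
  proto at 16 (size 72, align 8) → ends 88
  payload_len at 88 (size 4, align 4) → ends 92
  src at 92 (size 4, align 4) → ends 96
  total 96 bytes, alignment 8
packed(2) layout:
  magic at 0 (size 1, align 1) → ends 1
  ack at 1 (size 1, align 1) → ends 2
  dst at 2 (size 1, align 1) → ends 3
  port at 3 (size 9, align 1) → ends 12
  window at 12 (size 2, align 2) → ends 14
  proto at 14 (size 72, align 2) → ends 86
  payload_len at 86 (size 4, align 2) → ends 90
  src at 90 (size 4, align 2) → ends 94
  total 94 bytes, alignment 2
96 − 94 = 2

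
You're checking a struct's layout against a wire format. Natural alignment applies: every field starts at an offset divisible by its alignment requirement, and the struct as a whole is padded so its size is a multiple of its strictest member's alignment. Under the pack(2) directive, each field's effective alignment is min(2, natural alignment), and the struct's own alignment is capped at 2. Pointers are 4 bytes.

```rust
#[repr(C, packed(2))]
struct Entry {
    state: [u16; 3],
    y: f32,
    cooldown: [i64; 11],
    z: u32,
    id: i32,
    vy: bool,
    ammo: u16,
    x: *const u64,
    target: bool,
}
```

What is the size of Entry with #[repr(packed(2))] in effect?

116

@0: state [6B, align 2] → 6
@6: y [4B, align 2] → 10
@10: cooldown [88B, align 2] → 98
@98: z [4B, align 2] → 102
@102: id [4B, align 2] → 106
@106: vy [1B, align 1] → 107
+1 pad (align 2)
@108: ammo [2B, align 2] → 110
@110: x [4B, align 2] → 114
@114: target [1B, align 1] → 115
+1 tail pad (align 2)
size 116, align 2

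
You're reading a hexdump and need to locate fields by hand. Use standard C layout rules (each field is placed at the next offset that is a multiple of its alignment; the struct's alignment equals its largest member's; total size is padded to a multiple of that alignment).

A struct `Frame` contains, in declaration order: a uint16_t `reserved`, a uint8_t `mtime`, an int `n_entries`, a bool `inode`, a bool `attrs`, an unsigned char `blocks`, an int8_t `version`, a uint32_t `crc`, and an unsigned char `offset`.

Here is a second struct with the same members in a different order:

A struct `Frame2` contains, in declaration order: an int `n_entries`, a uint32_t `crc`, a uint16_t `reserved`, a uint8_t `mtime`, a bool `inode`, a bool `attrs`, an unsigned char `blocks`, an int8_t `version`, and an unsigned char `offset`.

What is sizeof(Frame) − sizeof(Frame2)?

reserved at 0 (size 2, align 2) → ends 2
mtime at 2 (size 1, align 1) → ends 3
pad 1 to align 4 for n_entries
n_entries at 4 (size 4, align 4) → ends 8
inode at 8 (size 1, align 1) → ends 9
attrs at 9 (size 1, align 1) → ends 10
blocks at 10 (size 1, align 1) → ends 11
version at 11 (size 1, align 1) → ends 12
crc at 12 (size 4, align 4) → ends 16
offset at 16 (size 1, align 1) → ends 17
tail pad 3 to reach multiple of 4
total 20 bytes, alignment 4
— Frame2 —
n_entries at 0 (size 4, align 4) → ends 4
crc at 4 (size 4, align 4) → ends 8
reserved at 8 (size 2, align 2) → ends 10
mtime at 10 (size 1, align 1) → ends 11
inode at 11 (size 1, align 1) → ends 12
attrs at 12 (size 1, align 1) → ends 13
blocks at 13 (size 1, align 1) → ends 14
version at 14 (size 1, align 1) → ends 15
offset at 15 (size 1, align 1) → ends 16
total 16 bytes, alignment 4
20 − 16 = 4

4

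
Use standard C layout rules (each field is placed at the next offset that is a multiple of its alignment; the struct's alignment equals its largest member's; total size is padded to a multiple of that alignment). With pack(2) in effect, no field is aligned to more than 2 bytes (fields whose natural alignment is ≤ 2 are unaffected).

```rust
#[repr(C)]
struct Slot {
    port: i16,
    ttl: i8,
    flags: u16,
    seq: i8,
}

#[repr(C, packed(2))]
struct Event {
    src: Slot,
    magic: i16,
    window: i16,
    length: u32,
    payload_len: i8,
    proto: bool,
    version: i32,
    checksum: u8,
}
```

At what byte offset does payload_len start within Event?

16

Slot: 0..2  port  (2B, 2-aligned); 2..3  ttl  (1B, 1-aligned); 3..4  -- padding (1B); 4..6  flags  (2B, 2-aligned); 6..7  seq  (1B, 1-aligned); 7..8  -- tail padding (1B); sizeof = 8, alignof = 2
0..8  src  (8B, 2-aligned)
8..10  magic  (2B, 2-aligned)
10..12  window  (2B, 2-aligned)
12..16  length  (4B, 2-aligned)
16..17  payload_len  (1B, 1-aligned)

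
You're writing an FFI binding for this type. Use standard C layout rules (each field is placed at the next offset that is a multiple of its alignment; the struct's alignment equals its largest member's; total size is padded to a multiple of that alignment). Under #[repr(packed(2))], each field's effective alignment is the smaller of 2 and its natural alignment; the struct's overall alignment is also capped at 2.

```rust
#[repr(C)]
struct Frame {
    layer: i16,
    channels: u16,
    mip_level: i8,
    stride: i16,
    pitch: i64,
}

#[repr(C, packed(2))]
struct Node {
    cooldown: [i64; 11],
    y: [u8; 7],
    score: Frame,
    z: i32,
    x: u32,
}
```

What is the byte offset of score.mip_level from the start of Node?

100

Frame: 0..2  layer  (2B, 2-aligned); 2..4  channels  (2B, 2-aligned); 4..5  mip_level  (1B, 1-aligned); 5..6  -- padding (1B); 6..8  stride  (2B, 2-aligned); 8..16  pitch  (8B, 8-aligned); sizeof = 16, alignof = 8
0..88  cooldown  (88B, 2-aligned)
88..95  y  (7B, 1-aligned)
95..96  -- padding (1B)
96..112  score  (16B, 2-aligned)
within Frame: mip_level at 4
96 + 4 = 100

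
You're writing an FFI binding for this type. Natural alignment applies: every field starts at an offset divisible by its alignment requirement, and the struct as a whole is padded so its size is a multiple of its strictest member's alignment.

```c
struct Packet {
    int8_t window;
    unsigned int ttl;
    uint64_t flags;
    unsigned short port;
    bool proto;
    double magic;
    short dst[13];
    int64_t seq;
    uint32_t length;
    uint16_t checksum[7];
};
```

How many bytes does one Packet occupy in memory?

96 bytes

@0: window [1B, align 1] → 1
+3 pad (align 4)
@4: ttl [4B, align 4] → 8
@8: flags [8B, align 8] → 16
@16: port [2B, align 2] → 18
@18: proto [1B, align 1] → 19
+5 pad (align 8)
@24: magic [8B, align 8] → 32
@32: dst [26B, align 2] → 58
+6 pad (align 8)
@64: seq [8B, align 8] → 72
@72: length [4B, align 4] → 76
@76: checksum [14B, align 2] → 90
+6 tail pad (align 8)
size 96, align 8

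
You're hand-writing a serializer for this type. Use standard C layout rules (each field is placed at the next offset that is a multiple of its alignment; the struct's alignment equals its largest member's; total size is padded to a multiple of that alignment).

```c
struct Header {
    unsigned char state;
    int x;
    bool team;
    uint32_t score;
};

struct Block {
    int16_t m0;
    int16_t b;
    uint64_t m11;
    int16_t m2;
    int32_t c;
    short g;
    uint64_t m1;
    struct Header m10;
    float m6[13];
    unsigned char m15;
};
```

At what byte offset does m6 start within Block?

Header: 0..1  state  (1B, 1-aligned); 1..4  -- padding (3B); 4..8  x  (4B, 4-aligned); 8..9  team  (1B, 1-aligned); 9..12  -- padding (3B); 12..16  score  (4B, 4-aligned); sizeof = 16, alignof = 4
0..2  m0  (2B, 2-aligned)
2..4  b  (2B, 2-aligned)
4..8  -- padding (4B)
8..16  m11  (8B, 8-aligned)
16..18  m2  (2B, 2-aligned)
18..20  -- padding (2B)
20..24  c  (4B, 4-aligned)
24..26  g  (2B, 2-aligned)
26..32  -- padding (6B)
32..40  m1  (8B, 8-aligned)
40..56  m10  (16B, 4-aligned)
56..108  m6  (52B, 4-aligned)

56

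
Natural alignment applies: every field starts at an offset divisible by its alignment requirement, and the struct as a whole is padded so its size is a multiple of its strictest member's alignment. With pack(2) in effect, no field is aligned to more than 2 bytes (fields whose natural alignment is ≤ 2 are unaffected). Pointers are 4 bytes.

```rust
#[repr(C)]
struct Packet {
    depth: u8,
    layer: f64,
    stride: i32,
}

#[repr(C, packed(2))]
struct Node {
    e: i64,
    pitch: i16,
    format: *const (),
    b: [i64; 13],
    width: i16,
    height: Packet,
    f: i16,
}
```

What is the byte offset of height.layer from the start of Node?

Packet: @0: depth [1B, align 1] → 1; +7 pad (align 8); @8: layer [8B, align 8] → 16; @16: stride [4B, align 4] → 20; +4 tail pad (align 8); size 24, align 8
@0: e [8B, align 2] → 8
@8: pitch [2B, align 2] → 10
@10: format [4B, align 2] → 14
@14: b [104B, align 2] → 118
@118: width [2B, align 2] → 120
@120: height [24B, align 2] → 144
within Packet: layer at 8
120 + 8 = 128

128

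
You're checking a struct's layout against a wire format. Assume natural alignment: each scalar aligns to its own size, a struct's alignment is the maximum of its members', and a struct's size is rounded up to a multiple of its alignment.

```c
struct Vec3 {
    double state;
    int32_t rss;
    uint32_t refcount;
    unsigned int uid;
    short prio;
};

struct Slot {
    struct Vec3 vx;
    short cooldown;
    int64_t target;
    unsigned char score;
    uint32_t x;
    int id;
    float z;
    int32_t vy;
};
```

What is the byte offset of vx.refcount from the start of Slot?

Vec3: @0: state [8B, align 8] → 8; @8: rss [4B, align 4] → 12; @12: refcount [4B, align 4] → 16; @16: uid [4B, align 4] → 20; @20: prio [2B, align 2] → 22; +2 tail pad (align 8); size 24, align 8
@0: vx [24B, align 8] → 24
within Vec3: refcount at 12
0 + 12 = 12

12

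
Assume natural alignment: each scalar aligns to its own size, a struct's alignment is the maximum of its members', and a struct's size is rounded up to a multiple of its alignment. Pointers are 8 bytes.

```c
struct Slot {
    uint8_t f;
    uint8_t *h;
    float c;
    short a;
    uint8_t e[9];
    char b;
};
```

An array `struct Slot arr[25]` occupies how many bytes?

800

0..1  f  (1B, 1-aligned)
1..8  -- padding (7B)
8..16  h  (8B, 8-aligned)
16..20  c  (4B, 4-aligned)
20..22  a  (2B, 2-aligned)
22..31  e  (9B, 1-aligned)
31..32  b  (1B, 1-aligned)
sizeof = 32, alignof = 8
array of 25: 25 × 32 = 800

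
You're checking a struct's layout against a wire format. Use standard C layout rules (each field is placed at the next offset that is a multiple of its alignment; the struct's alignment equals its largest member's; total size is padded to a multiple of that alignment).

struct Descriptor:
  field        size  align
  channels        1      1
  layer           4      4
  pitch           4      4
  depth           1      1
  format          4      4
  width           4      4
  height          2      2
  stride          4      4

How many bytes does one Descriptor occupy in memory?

channels at 0 (size 1, align 1) → ends 1
pad 3 to align 4 for layer
layer at 4 (size 4, align 4) → ends 8
pitch at 8 (size 4, align 4) → ends 12
depth at 12 (size 1, align 1) → ends 13
pad 3 to align 4 for format
format at 16 (size 4, align 4) → ends 20
width at 20 (size 4, align 4) → ends 24
height at 24 (size 2, align 2) → ends 26
pad 2 to align 4 for stride
stride at 28 (size 4, align 4) → ends 32
total 32 bytes, alignment 4

32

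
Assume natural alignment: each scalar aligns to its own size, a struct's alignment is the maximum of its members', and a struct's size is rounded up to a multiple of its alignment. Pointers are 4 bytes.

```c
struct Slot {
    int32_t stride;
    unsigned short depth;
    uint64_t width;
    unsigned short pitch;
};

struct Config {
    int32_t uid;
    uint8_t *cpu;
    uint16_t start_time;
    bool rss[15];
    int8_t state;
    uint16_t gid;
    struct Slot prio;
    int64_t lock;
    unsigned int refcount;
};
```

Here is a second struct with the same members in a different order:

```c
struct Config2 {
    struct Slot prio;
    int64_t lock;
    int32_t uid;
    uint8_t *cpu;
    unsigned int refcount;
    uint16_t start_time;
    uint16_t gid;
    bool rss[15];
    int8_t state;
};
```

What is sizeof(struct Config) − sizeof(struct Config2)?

8

Slot: @0: stride [4B, align 4] → 4; @4: depth [2B, align 2] → 6; +2 pad (align 8); @8: width [8B, align 8] → 16; @16: pitch [2B, align 2] → 18; +6 tail pad (align 8); size 24, align 8
@0: uid [4B, align 4] → 4
@4: cpu [4B, align 4] → 8
@8: start_time [2B, align 2] → 10
@10: rss [15B, align 1] → 25
@25: state [1B, align 1] → 26
@26: gid [2B, align 2] → 28
+4 pad (align 8)
@32: prio [24B, align 8] → 56
@56: lock [8B, align 8] → 64
@64: refcount [4B, align 4] → 68
+4 tail pad (align 8)
size 72, align 8
— Config2 —
@0: prio [24B, align 8] → 24
@24: lock [8B, align 8] → 32
@32: uid [4B, align 4] → 36
@36: cpu [4B, align 4] → 40
@40: refcount [4B, align 4] → 44
@44: start_time [2B, align 2] → 46
@46: gid [2B, align 2] → 48
@48: rss [15B, align 1] → 63
@63: state [1B, align 1] → 64
size 64, align 8
72 − 64 = 8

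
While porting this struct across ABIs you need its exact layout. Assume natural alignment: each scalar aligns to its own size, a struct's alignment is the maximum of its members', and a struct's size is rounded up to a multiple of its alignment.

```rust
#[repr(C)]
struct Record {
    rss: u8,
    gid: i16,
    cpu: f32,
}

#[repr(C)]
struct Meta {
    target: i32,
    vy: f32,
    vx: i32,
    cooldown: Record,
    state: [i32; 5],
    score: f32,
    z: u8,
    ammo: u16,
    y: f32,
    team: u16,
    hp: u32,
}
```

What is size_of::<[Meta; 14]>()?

840

Record: 0..1  rss  (1B, 1-aligned); 1..2  -- padding (1B); 2..4  gid  (2B, 2-aligned); 4..8  cpu  (4B, 4-aligned); sizeof = 8, alignof = 4
0..4  target  (4B, 4-aligned)
4..8  vy  (4B, 4-aligned)
8..12  vx  (4B, 4-aligned)
12..20  cooldown  (8B, 4-aligned)
20..40  state  (20B, 4-aligned)
40..44  score  (4B, 4-aligned)
44..45  z  (1B, 1-aligned)
45..46  -- padding (1B)
46..48  ammo  (2B, 2-aligned)
48..52  y  (4B, 4-aligned)
52..54  team  (2B, 2-aligned)
54..56  -- padding (2B)
56..60  hp  (4B, 4-aligned)
sizeof = 60, alignof = 4
array of 14: 14 × 60 = 840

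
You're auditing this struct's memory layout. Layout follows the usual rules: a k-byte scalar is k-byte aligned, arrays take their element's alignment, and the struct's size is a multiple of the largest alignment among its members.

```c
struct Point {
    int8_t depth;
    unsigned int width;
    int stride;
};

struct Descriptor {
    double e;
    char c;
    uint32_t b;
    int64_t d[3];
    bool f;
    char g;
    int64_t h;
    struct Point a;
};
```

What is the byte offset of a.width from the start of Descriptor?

Point: @0: depth [1B, align 1] → 1; +3 pad (align 4); @4: width [4B, align 4] → 8; @8: stride [4B, align 4] → 12; size 12, align 4
@0: e [8B, align 8] → 8
@8: c [1B, align 1] → 9
+3 pad (align 4)
@12: b [4B, align 4] → 16
@16: d [24B, align 8] → 40
@40: f [1B, align 1] → 41
@41: g [1B, align 1] → 42
+6 pad (align 8)
@48: h [8B, align 8] → 56
@56: a [12B, align 4] → 68
within Point: width at 4
56 + 4 = 60

60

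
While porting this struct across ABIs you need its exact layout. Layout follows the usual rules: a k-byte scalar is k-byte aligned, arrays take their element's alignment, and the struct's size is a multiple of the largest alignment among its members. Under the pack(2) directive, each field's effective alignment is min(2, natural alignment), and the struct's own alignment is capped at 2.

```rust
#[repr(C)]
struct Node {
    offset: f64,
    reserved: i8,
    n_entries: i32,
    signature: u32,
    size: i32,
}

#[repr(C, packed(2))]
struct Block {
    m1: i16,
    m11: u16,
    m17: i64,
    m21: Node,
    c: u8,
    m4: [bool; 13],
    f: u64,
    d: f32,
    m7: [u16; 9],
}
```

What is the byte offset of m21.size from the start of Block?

32

Node: 0..8  offset  (8B, 8-aligned); 8..9  reserved  (1B, 1-aligned); 9..12  -- padding (3B); 12..16  n_entries  (4B, 4-aligned); 16..20  signature  (4B, 4-aligned); 20..24  size  (4B, 4-aligned); sizeof = 24, alignof = 8
0..2  m1  (2B, 2-aligned)
2..4  m11  (2B, 2-aligned)
4..12  m17  (8B, 2-aligned)
12..36  m21  (24B, 2-aligned)
within Node: size at 20
12 + 20 = 32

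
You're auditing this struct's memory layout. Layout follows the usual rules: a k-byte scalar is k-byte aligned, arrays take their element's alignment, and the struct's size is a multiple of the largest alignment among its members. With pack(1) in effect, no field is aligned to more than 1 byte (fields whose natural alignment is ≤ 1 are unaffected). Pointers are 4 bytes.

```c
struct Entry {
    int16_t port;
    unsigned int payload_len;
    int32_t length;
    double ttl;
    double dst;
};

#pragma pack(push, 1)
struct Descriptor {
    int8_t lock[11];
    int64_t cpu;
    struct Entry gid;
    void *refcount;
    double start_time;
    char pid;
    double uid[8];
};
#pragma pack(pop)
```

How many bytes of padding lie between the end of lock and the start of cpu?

Entry: port at 0 (size 2, align 2) → ends 2; pad 2 to align 4 for payload_len; payload_len at 4 (size 4, align 4) → ends 8; length at 8 (size 4, align 4) → ends 12; pad 4 to align 8 for ttl; ttl at 16 (size 8, align 8) → ends 24; dst at 24 (size 8, align 8) → ends 32; total 32 bytes, alignment 8
lock at 0 (size 11, align 1) → ends 11
cpu at 11 (size 8, align 1) → ends 19

0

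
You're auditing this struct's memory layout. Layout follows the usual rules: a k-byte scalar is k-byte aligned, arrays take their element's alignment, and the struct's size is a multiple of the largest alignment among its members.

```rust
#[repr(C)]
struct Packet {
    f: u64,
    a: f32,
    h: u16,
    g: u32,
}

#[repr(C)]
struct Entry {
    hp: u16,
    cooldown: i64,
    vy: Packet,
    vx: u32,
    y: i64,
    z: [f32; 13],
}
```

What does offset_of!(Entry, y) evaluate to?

48

Packet: f at 0 (size 8, align 8) → ends 8; a at 8 (size 4, align 4) → ends 12; h at 12 (size 2, align 2) → ends 14; pad 2 to align 4 for g; g at 16 (size 4, align 4) → ends 20; tail pad 4 to reach multiple of 8; total 24 bytes, alignment 8
hp at 0 (size 2, align 2) → ends 2
pad 6 to align 8 for cooldown
cooldown at 8 (size 8, align 8) → ends 16
vy at 16 (size 24, align 8) → ends 40
vx at 40 (size 4, align 4) → ends 44
pad 4 to align 8 for y
y at 48 (size 8, align 8) → ends 56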